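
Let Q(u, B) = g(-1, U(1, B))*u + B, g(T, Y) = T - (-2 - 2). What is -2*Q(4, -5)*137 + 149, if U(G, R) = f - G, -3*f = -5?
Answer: -1769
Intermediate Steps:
f = 5/3 (f = -⅓*(-5) = 5/3 ≈ 1.6667)
U(G, R) = 5/3 - G
g(T, Y) = 4 + T (g(T, Y) = T - 1*(-4) = T + 4 = 4 + T)
Q(u, B) = B + 3*u (Q(u, B) = (4 - 1)*u + B = 3*u + B = B + 3*u)
-2*Q(4, -5)*137 + 149 = -2*(-5 + 3*4)*137 + 149 = -2*(-5 + 12)*137 + 149 = -2*7*137 + 149 = -14*137 + 149 = -1918 + 149 = -1769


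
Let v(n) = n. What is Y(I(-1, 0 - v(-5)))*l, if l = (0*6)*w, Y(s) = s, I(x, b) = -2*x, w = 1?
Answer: 0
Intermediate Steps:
l = 0 (l = (0*6)*1 = 0*1 = 0)
Y(I(-1, 0 - v(-5)))*l = -2*(-1)*0 = 2*0 = 0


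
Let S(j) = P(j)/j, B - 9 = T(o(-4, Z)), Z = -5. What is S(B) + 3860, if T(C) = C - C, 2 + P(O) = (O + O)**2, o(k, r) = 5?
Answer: 35062/9 ≈ 3895.8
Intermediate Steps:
P(O) = -2 + 4*O**2 (P(O) = -2 + (O + O)**2 = -2 + (2*O)**2 = -2 + 4*O**2)
T(C) = 0
B = 9 (B = 9 + 0 = 9)
S(j) = (-2 + 4*j**2)/j
S(B) + 3860 = (-2/9 + 4*9) + 3860 = (-2*1/9 + 36) + 3860 = (-2/9 + 36) + 3860 = 322/9 + 3860 = 35062/9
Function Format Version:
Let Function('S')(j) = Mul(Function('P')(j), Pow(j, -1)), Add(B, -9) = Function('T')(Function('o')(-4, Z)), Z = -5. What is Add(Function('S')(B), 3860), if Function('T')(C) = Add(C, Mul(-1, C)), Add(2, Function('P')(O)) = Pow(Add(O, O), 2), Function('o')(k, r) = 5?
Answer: Rational(35062, 9) ≈ 3895.8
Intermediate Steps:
Function('P')(O) = Add(-2, Mul(4, Pow(O, 2))) (Function('P')(O) = Add(-2, Pow(Add(O, O), 2)) = Add(-2, Pow(Mul(2, O), 2)) = Add(-2, Mul(4, Pow(O, 2))))
Function('T')(C) = 0
B = 9 (B = Add(9, 0) = 9)
Function('S')(j) = Mul(Pow(j, -1), Add(-2, Mul(4, Pow(j, 2)))) (Function('S')(j) = Mul(Add(-2, Mul(4, Pow(j, 2))), Pow(j, -1)) = Mul(Pow(j, -1), Add(-2, Mul(4, Pow(j, 2)))))
Add(Function('S')(B), 3860) = Add(Add(Mul(-2, Pow(9, -1)), Mul(4, 9)), 3860) = Add(Add(Mul(-2, Rational(1, 9)), 36), 3860) = Add(Add(Rational(-2, 9), 36), 3860) = Add(Rational(322, 9), 3860) = Rational(35062, 9)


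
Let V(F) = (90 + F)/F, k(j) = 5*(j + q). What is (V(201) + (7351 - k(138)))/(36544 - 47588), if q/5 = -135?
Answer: -672509/739948 ≈ -0.90886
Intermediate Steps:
q = -675 (q = 5*(-135) = -675)
k(j) = -3375 + 5*j (k(j) = 5*(j - 675) = 5*(-675 + j) = -3375 + 5*j)
V(F) = (90 + F)/F
(V(201) + (7351 - k(138)))/(36544 - 47588) = ((90 + 201)/201 + (7351 - (-3375 + 5*138)))/(36544 - 47588) = ((1/201)*291 + (7351 - (-3375 + 690)))/(-11044) = (97/67 + (7351 - 1*(-2685)))*(-1/11044) = (97/67 + (7351 + 2685))*(-1/11044) = (97/67 + 10036)*(-1/11044) = (672509/67)*(-1/11044) = -672509/739948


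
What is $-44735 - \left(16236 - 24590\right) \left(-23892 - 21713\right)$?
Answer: $-381028905$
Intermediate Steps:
$-44735 - \left(16236 - 24590\right) \left(-23892 - 21713\right) = -44735 - \left(-8354\right) \left(-45605\right) = -44735 - 380984170 = -381028905$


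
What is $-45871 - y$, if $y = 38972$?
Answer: $-84843$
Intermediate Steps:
$-45871 - y = -45871 - 38972 = -84843$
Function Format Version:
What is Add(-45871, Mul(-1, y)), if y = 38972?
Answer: -84843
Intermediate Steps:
Add(-45871, Mul(-1, y)) = Add(-45871, Mul(-1, 38972)) = Add(-45871, -38972) = -84843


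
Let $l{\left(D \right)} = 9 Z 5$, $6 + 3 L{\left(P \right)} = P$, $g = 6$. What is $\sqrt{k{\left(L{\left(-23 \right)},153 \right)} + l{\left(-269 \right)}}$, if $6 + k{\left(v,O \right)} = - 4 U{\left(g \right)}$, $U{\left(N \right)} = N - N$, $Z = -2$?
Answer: $4 i \sqrt{6} \approx 9.798 i$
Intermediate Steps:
$L{\left(P \right)} = -2 + \frac{P}{3}$
$U{\left(N \right)} = 0$
$k{\left(v,O \right)} = -6$ ($k{\left(v,O \right)} = -6 - 0 = -6 + 0 = -6$)
$l{\left(D \right)} = -90$ ($l{\left(D \right)} = 9 \left(-2\right) 5 = \left(-18\right) 5 = -90$)
$\sqrt{k{\left(L{\left(-23 \right)},153 \right)} + l{\left(-269 \right)}} = \sqrt{-6 - 90} = \sqrt{-96} = 4 i \sqrt{6}$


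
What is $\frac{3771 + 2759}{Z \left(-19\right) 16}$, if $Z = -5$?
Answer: $\frac{653}{152} \approx 4.2961$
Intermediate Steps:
$\frac{3771 + 2759}{Z \left(-19\right) 16} = \frac{3771 + 2759}{\left(-5\right) \left(-19\right) 16} = \frac{6530}{95 \cdot 16} = \frac{6530}{1520} = 6530 \cdot \frac{1}{1520} = \frac{653}{152}$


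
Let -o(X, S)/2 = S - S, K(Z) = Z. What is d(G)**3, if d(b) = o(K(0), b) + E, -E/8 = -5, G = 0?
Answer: 64000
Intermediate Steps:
o(X, S) = 0 (o(X, S) = -2*(S - S) = -2*0 = 0)
E = 40 (E = -8*(-5) = 40)
d(b) = 40 (d(b) = 0 + 40 = 40)
d(G)**3 = 40**3 = 64000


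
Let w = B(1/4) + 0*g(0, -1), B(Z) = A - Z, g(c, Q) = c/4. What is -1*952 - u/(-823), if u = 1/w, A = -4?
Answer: -13319436/13991 ≈ -952.00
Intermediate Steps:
g(c, Q) = c/4 (g(c, Q) = c*(1/4) = c/4)
B(Z) = -4 - Z
w = -17/4 (w = (-4 - 1/4) + 0*((1/4)*0) = (-4 - 1/4) + 0*0 = (-4 - 1*1/4) + 0 = (-4 - 1/4) + 0 = -17/4 + 0 = -17/4 ≈ -4.2500)
u = -4/17 (u = 1/(-17/4) = -4/17 ≈ -0.23529)
-1*952 - u/(-823) = -1*952 - (-4)/(17*(-823)) = -952 - (-4)*(-1)/(17*823) = -952 - 1*4/13991 = -952 - 4/13991 = -13319436/13991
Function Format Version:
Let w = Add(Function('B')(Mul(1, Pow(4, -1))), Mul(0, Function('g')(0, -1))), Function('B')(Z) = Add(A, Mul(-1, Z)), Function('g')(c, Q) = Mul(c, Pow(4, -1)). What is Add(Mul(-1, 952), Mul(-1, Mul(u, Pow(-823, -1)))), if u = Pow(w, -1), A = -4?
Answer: Rational(-13319436, 13991) ≈ -952.00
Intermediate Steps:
Function('g')(c, Q) = Mul(Rational(1, 4), c) (Function('g')(c, Q) = Mul(c, Rational(1, 4)) = Mul(Rational(1, 4), c))
Function('B')(Z) = Add(-4, Mul(-1, Z))
w = Rational(-17, 4) (w = Add(Add(-4, Mul(-1, Mul(1, Pow(4, -1)))), Mul(0, Mul(Rational(1, 4), 0))) = Add(Add(-4, Mul(-1, Mul(1, Rational(1, 4)))), Mul(0, 0)) = Add(Add(-4, Mul(-1, Rational(1, 4))), 0) = Add(Add(-4, Rational(-1, 4)), 0) = Add(Rational(-17, 4), 0) = Rational(-17, 4) ≈ -4.2500)
u = Rational(-4, 17) (u = Pow(Rational(-17, 4), -1) = Rational(-4, 17) ≈ -0.23529)
Add(Mul(-1, 952), Mul(-1, Mul(u, Pow(-823, -1)))) = Add(Mul(-1, 952), Mul(-1, Mul(Rational(-4, 17), Pow(-823, -1)))) = Add(-952, Mul(-1, Mul(Rational(-4, 17), Rational(-1, 823)))) = Add(-952, Mul(-1, Rational(4, 13991))) = Add(-952, Rational(-4, 13991)) = Rational(-13319436, 13991)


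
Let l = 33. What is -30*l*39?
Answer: -38610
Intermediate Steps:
-30*l*39 = -30*33*39 = -990*39 = -38610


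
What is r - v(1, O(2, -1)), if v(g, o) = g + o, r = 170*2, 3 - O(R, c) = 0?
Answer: 336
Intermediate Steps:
O(R, c) = 3 (O(R, c) = 3 - 1*0 = 3 + 0 = 3)
r = 340
r - v(1, O(2, -1)) = 340 - (1 + 3) = 340 - 1*4 = 340 - 4 = 336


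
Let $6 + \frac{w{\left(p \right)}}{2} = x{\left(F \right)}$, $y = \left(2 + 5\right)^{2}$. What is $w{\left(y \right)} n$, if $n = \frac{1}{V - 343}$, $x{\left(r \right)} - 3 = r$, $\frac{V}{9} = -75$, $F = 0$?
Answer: $\frac{3}{509} \approx 0.0058939$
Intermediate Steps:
$V = -675$ ($V = 9 \left(-75\right) = -675$)
$x{\left(r \right)} = 3 + r$
$y = 49$ ($y = 7^{2} = 49$)
$w{\left(p \right)} = -6$ ($w{\left(p \right)} = -12 + 2 \left(3 + 0\right) = -12 + 2 \cdot 3 = -12 + 6 = -6$)
$n = - \frac{1}{1018}$ ($n = \frac{1}{-675 - 343} = \frac{1}{-1018} = - \frac{1}{1018} \approx -0.00098232$)
$w{\left(y \right)} n = \left(-6\right) \left(- \frac{1}{1018}\right) = \frac{3}{509}$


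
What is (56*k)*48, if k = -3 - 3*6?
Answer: -56448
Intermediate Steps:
k = -21 (k = -3 - 18 = -21)
(56*k)*48 = (56*(-21))*48 = -1176*48 = -56448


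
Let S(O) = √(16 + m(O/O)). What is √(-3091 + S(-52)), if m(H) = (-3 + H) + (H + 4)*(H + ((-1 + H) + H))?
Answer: √(-3091 + 2*√6) ≈ 55.553*I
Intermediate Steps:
m(H) = -3 + H + (-1 + 3*H)*(4 + H) (m(H) = (-3 + H) + (4 + H)*(H + (-1 + 2*H)) = (-3 + H) + (4 + H)*(-1 + 3*H) = (-3 + H) + (-1 + 3*H)*(4 + H) = -3 + H + (-1 + 3*H)*(4 + H))
S(O) = 2*√6 (S(O) = √(16 + (-7 + 3*(O/O)² + 12*(O/O))) = √(16 + (-7 + 3*1² + 12*1)) = √(16 + (-7 + 3*1 + 12)) = √(16 + (-7 + 3 + 12)) = √(16 + 8) = √24 = 2*√6)
√(-3091 + S(-52)) = √(-3091 + 2*√6)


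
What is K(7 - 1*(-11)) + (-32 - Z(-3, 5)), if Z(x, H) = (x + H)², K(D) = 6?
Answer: -30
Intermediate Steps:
Z(x, H) = (H + x)²
K(7 - 1*(-11)) + (-32 - Z(-3, 5)) = 6 + (-32 - (5 - 3)²) = 6 + (-32 - 1*2²) = 6 + (-32 - 1*4) = 6 + (-32 - 4) = 6 - 36 = -30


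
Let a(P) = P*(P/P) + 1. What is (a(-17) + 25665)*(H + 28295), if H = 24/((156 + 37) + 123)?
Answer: 57333491839/79 ≈ 7.2574e+8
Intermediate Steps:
a(P) = 1 + P (a(P) = P*1 + 1 = P + 1 = 1 + P)
H = 6/79 (H = 24/(193 + 123) = 24/316 = (1/316)*24 = 6/79 ≈ 0.075949)
(a(-17) + 25665)*(H + 28295) = ((1 - 17) + 25665)*(6/79 + 28295) = (-16 + 25665)*(2235311/79) = 25649*(2235311/79) = 57333491839/79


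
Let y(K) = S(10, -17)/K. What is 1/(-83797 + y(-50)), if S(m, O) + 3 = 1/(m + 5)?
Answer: -375/31423853 ≈ -1.1934e-5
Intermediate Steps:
S(m, O) = -3 + 1/(5 + m) (S(m, O) = -3 + 1/(m + 5) = -3 + 1/(5 + m))
y(K) = -44/(15*K) (y(K) = ((-14 - 3*10)/(5 + 10))/K = ((-14 - 30)/15)/K = ((1/15)*(-44))/K = -44/(15*K))
1/(-83797 + y(-50)) = 1/(-83797 - 44/15/(-50)) = 1/(-83797 - 44/15*(-1/50)) = 1/(-83797 + 22/375) = 1/(-31423853/375) = -375/31423853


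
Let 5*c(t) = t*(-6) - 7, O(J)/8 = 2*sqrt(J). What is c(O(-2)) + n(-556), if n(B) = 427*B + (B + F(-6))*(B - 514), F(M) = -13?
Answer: 1857083/5 - 96*I*sqrt(2)/5 ≈ 3.7142e+5 - 27.153*I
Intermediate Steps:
O(J) = 16*sqrt(J) (O(J) = 8*(2*sqrt(J)) = 16*sqrt(J))
n(B) = 427*B + (-514 + B)*(-13 + B) (n(B) = 427*B + (B - 13)*(B - 514) = 427*B + (-13 + B)*(-514 + B) = 427*B + (-514 + B)*(-13 + B))
c(t) = -7/5 - 6*t/5 (c(t) = (t*(-6) - 7)/5 = (-6*t - 7)/5 = (-7 - 6*t)/5 = -7/5 - 6*t/5)
c(O(-2)) + n(-556) = (-7/5 - 96*sqrt(-2)/5) + (6682 + (-556)**2 - 100*(-556)) = (-7/5 - 96*I*sqrt(2)/5) + (6682 + 309136 + 55600) = (-7/5 - 96*I*sqrt(2)/5) + 371418 = 1857083/5 - 96*I*sqrt(2)/5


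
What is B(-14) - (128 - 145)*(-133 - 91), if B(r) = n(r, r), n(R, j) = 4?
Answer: -3804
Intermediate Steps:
B(r) = 4
B(-14) - (128 - 145)*(-133 - 91) = 4 - (128 - 145)*(-133 - 91) = 4 - (-17)*(-224) = 4 - 1*3808 = 4 - 3808 = -3804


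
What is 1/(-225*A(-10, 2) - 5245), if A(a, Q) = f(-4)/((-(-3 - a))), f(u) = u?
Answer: -7/37615 ≈ -0.00018610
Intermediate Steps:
A(a, Q) = -4/(3 + a) (A(a, Q) = -4*(-1/(-3 - a)) = -4/(3 + a))
1/(-225*A(-10, 2) - 5245) = 1/(-(-900)/(3 - 10) - 5245) = 1/(-(-900)/(-7) - 5245) = 1/(-(-900)*(-1)/7 - 5245) = 1/(-225*4/7 - 5245) = 1/(-900/7 - 5245) = 1/(-37615/7) = -7/37615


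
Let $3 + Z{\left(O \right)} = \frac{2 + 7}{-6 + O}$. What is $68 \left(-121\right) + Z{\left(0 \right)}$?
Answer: $- \frac{16465}{2} \approx -8232.5$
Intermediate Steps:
$Z{\left(O \right)} = -3 + \frac{9}{-6 + O}$ ($Z{\left(O \right)} = -3 + \frac{2 + 7}{-6 + O} = -3 + \frac{9}{-6 + O}$)
$68 \left(-121\right) + Z{\left(0 \right)} = 68 \left(-121\right) + \frac{3 \left(9 - 0\right)}{-6 + 0} = -8228 + \frac{3 \left(9 + 0\right)}{-6} = -8228 + 3 \left(- \frac{1}{6}\right) 9 = -8228 - \frac{9}{2} = - \frac{16465}{2}$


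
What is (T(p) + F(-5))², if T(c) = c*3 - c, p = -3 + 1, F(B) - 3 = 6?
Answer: 25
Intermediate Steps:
F(B) = 9 (F(B) = 3 + 6 = 9)
p = -2
T(c) = 2*c (T(c) = 3*c - c = 2*c)
(T(p) + F(-5))² = (2*(-2) + 9)² = (-4 + 9)² = 5² = 25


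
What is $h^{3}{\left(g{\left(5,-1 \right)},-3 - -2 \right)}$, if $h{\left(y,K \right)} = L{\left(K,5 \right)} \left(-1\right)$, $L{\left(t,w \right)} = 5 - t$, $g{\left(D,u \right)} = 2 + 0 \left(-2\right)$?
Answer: $-216$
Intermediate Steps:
$g{\left(D,u \right)} = 2$ ($g{\left(D,u \right)} = 2 + 0 = 2$)
$h{\left(y,K \right)} = -5 + K$ ($h{\left(y,K \right)} = \left(5 - K\right) \left(-1\right) = -5 + K$)
$h^{3}{\left(g{\left(5,-1 \right)},-3 - -2 \right)} = \left(-5 - 1\right)^{3} = \left(-6\right)^{3} = -216$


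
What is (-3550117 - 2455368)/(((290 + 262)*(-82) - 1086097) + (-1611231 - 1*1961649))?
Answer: 6005485/4704241 ≈ 1.2766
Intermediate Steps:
(-3550117 - 2455368)/(((290 + 262)*(-82) - 1086097) + (-1611231 - 1*1961649)) = -6005485/((552*(-82) - 1086097) + (-1611231 - 1961649)) = -6005485/((-45264 - 1086097) - 3572880) = -6005485/(-1131361 - 3572880) = -6005485/(-4704241) = -6005485*(-1/4704241) = 6005485/4704241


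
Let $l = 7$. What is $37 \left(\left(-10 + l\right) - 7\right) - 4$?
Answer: $-374$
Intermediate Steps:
$37 \left(\left(-10 + l\right) - 7\right) - 4 = 37 \left(\left(-10 + 7\right) - 7\right) - 4 = 37 \left(-3 - 7\right) - 4 = 37 \left(-10\right) - 4 = -370 - 4 = -374$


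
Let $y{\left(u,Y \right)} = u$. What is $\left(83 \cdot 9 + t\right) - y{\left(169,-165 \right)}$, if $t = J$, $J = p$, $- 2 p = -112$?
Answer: $634$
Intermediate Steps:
$p = 56$ ($p = \left(- \frac{1}{2}\right) \left(-112\right) = 56$)
$J = 56$
$t = 56$
$\left(83 \cdot 9 + t\right) - y{\left(169,-165 \right)} = \left(83 \cdot 9 + 56\right) - 169 = \left(747 + 56\right) - 169 = 803 - 169 = 634$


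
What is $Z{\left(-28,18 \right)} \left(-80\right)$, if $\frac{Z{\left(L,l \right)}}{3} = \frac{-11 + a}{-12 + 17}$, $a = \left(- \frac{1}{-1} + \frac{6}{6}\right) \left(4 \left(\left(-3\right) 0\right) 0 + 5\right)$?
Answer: $48$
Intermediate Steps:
$a = 10$ ($a = \left(\left(-1\right) \left(-1\right) + 6 \cdot \frac{1}{6}\right) \left(4 \cdot 0 \cdot 0 + 5\right) = \left(1 + 1\right) \left(0 \cdot 0 + 5\right) = 2 \left(0 + 5\right) = 2 \cdot 5 = 10$)
$Z{\left(L,l \right)} = - \frac{3}{5}$ ($Z{\left(L,l \right)} = 3 \frac{-11 + 10}{-12 + 17} = 3 \left(- \frac{1}{5}\right) = - \frac{3}{5}$)
$Z{\left(-28,18 \right)} \left(-80\right) = \left(- \frac{3}{5}\right) \left(-80\right) = 48$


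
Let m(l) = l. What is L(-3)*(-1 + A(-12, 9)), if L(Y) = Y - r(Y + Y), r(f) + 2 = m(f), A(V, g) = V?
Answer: -65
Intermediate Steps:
r(f) = -2 + f
L(Y) = 2 - Y (L(Y) = Y - (-2 + (Y + Y)) = Y - (-2 + 2*Y) = Y + (2 - 2*Y) = 2 - Y)
L(-3)*(-1 + A(-12, 9)) = (2 - 1*(-3))*(-1 - 12) = (2 + 3)*(-13) = 5*(-13) = -65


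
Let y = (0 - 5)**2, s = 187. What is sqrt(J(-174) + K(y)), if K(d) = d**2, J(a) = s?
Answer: 2*sqrt(203) ≈ 28.496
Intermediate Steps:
J(a) = 187
y = 25 (y = (-5)**2 = 25)
sqrt(J(-174) + K(y)) = sqrt(187 + 25**2) = sqrt(187 + 625) = sqrt(812) = 2*sqrt(203)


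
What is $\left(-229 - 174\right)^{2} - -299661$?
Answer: $462070$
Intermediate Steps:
$\left(-229 - 174\right)^{2} - -299661 = \left(-403\right)^{2} + 299661 = 162409 + 299661 = 462070$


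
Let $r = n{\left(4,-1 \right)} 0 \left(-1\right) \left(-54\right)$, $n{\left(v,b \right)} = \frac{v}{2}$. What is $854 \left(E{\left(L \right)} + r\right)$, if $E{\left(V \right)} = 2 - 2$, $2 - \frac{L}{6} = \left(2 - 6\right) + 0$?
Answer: $0$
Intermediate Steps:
$n{\left(v,b \right)} = \frac{v}{2}$ ($n{\left(v,b \right)} = v \frac{1}{2} = \frac{v}{2}$)
$L = 36$ ($L = 12 - 6 \left(\left(2 - 6\right) + 0\right) = 12 - 6 \left(-4 + 0\right) = 12 - -24 = 12 + 24 = 36$)
$E{\left(V \right)} = 0$ ($E{\left(V \right)} = 2 - 2 = 0$)
$r = 0$ ($r = \frac{1}{2} \cdot 4 \cdot 0 \left(-1\right) \left(-54\right) = 2 \cdot 0 \left(-1\right) \left(-54\right) = 0 \left(-1\right) \left(-54\right) = 0 \left(-54\right) = 0$)
$854 \left(E{\left(L \right)} + r\right) = 854 \left(0 + 0\right) = 854 \cdot 0 = 0$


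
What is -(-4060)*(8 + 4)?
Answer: 48720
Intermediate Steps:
-(-4060)*(8 + 4) = -(-4060)*12 = -406*(-120) = 48720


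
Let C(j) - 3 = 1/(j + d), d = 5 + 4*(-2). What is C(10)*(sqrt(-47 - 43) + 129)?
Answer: 2838/7 + 66*I*sqrt(10)/7 ≈ 405.43 + 29.816*I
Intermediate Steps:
d = -3 (d = 5 - 8 = -3)
C(j) = 3 + 1/(-3 + j) (C(j) = 3 + 1/(j - 3) = 3 + 1/(-3 + j))
C(10)*(sqrt(-47 - 43) + 129) = ((-8 + 3*10)/(-3 + 10))*(sqrt(-47 - 43) + 129) = ((-8 + 30)/7)*(sqrt(-90) + 129) = ((1/7)*22)*(3*I*sqrt(10) + 129) = 22*(129 + 3*I*sqrt(10))/7 = 2838/7 + 66*I*sqrt(10)/7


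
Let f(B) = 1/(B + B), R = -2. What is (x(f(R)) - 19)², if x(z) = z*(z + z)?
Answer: 22801/64 ≈ 356.27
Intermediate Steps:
f(B) = 1/(2*B)
x(z) = 2*z² (x(z) = z*(2*z) = 2*z²)
(x(f(R)) - 19)² = (2*((½)/(-2))² - 19)² = (2*((½)*(-½))² - 19)² = (2*(-¼)² - 19)² = (2*(1/16) - 19)² = (⅛ - 19)² = (-151/8)² = 22801/64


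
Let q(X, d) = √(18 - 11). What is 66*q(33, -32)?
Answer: 66*√7 ≈ 174.62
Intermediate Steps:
q(X, d) = √7
66*q(33, -32) = 66*√7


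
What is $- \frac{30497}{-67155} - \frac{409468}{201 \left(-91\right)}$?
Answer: $\frac{9351881389}{409444035} \approx 22.84$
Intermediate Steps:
$- \frac{30497}{-67155} - \frac{409468}{201 \left(-91\right)} = \left(-30497\right) \left(- \frac{1}{67155}\right) - \frac{409468}{-18291} = \frac{30497}{67155} - - \frac{409468}{18291} = \frac{30497}{67155} + \frac{409468}{18291} = \frac{9351881389}{409444035}$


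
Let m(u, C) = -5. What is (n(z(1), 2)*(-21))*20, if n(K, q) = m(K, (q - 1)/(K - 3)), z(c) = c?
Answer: 2100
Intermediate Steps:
n(K, q) = -5
(n(z(1), 2)*(-21))*20 = -5*(-21)*20 = 105*20 = 2100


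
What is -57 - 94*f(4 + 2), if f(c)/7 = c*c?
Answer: -23745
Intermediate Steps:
f(c) = 7*c**2 (f(c) = 7*(c*c) = 7*c**2)
-57 - 94*f(4 + 2) = -57 - 658*(4 + 2)**2 = -57 - 658*6**2 = -57 - 658*36 = -57 - 94*252 = -57 - 23688 = -23745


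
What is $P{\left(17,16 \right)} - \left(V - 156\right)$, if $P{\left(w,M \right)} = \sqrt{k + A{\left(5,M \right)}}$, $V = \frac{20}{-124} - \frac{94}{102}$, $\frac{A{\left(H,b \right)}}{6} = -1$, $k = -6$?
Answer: $\frac{248348}{1581} + 2 i \sqrt{3} \approx 157.08 + 3.4641 i$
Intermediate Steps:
$A{\left(H,b \right)} = -6$ ($A{\left(H,b \right)} = 6 \left(-1\right) = -6$)
$V = - \frac{1712}{1581}$ ($V = 20 \left(- \frac{1}{124}\right) - \frac{47}{51} = - \frac{5}{31} - \frac{47}{51} = - \frac{1712}{1581} \approx -1.0829$)
$P{\left(w,M \right)} = 2 i \sqrt{3}$ ($P{\left(w,M \right)} = \sqrt{-6 - 6} = \sqrt{-12} = 2 i \sqrt{3}$)
$P{\left(17,16 \right)} - \left(V - 156\right) = 2 i \sqrt{3} - \left(- \frac{1712}{1581} - 156\right) = 2 i \sqrt{3} - - \frac{248348}{1581} = 2 i \sqrt{3} + \frac{248348}{1581} = \frac{248348}{1581} + 2 i \sqrt{3}$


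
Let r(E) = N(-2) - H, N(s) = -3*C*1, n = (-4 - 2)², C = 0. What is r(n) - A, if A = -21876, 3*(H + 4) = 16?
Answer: 65624/3 ≈ 21875.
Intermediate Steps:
n = 36 (n = (-6)² = 36)
H = 4/3 (H = -4 + (⅓)*16 = -4 + 16/3 = 4/3 ≈ 1.3333)
N(s) = 0 (N(s) = -3*0*1 = 0*1 = 0)
r(E) = -4/3 (r(E) = 0 - 1*4/3 = 0 - 4/3 = -4/3)
r(n) - A = -4/3 - 1*(-21876) = -4/3 + 21876 = 65624/3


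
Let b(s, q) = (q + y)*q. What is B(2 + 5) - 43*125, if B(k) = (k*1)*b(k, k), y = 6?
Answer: -4738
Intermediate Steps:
b(s, q) = q*(6 + q) (b(s, q) = (q + 6)*q = (6 + q)*q = q*(6 + q))
B(k) = k²*(6 + k) (B(k) = (k*1)*(k*(6 + k)) = k*(k*(6 + k)) = k²*(6 + k))
B(2 + 5) - 43*125 = (2 + 5)²*(6 + (2 + 5)) - 43*125 = 7²*(6 + 7) - 5375 = 49*13 - 5375 = 637 - 5375 = -4738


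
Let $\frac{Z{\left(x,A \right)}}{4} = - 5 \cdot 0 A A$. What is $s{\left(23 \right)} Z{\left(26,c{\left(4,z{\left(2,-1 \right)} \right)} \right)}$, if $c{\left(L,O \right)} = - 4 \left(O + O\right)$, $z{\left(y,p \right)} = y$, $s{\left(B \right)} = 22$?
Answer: $0$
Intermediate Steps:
$c{\left(L,O \right)} = - 8 O$ ($c{\left(L,O \right)} = - 4 \cdot 2 O = - 8 O$)
$Z{\left(x,A \right)} = 0$ ($Z{\left(x,A \right)} = 4 - 5 \cdot 0 A A = 4 \left(-5\right) 0 A = 4 \cdot 0 A = 4 \cdot 0 = 0$)
$s{\left(23 \right)} Z{\left(26,c{\left(4,z{\left(2,-1 \right)} \right)} \right)} = 22 \cdot 0 = 0$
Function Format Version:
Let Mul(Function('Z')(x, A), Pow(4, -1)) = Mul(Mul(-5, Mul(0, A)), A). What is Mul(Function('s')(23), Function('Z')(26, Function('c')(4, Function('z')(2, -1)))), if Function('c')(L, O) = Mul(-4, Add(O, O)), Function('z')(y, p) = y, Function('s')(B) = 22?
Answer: 0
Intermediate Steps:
Function('c')(L, O) = Mul(-8, O) (Function('c')(L, O) = Mul(-4, Mul(2, O)) = Mul(-8, O))
Function('Z')(x, A) = 0 (Function('Z')(x, A) = Mul(4, Mul(Mul(-5, Mul(0, A)), A)) = Mul(4, Mul(Mul(-5, 0), A)) = Mul(4, Mul(0, A)) = Mul(4, 0) = 0)
Mul(Function('s')(23), Function('Z')(26, Function('c')(4, Function('z')(2, -1)))) = Mul(22, 0) = 0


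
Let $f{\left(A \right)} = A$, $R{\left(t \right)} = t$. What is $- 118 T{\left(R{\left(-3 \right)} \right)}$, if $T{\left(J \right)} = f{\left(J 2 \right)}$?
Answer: $708$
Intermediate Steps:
$T{\left(J \right)} = 2 J$ ($T{\left(J \right)} = J 2 = 2 J$)
$- 118 T{\left(R{\left(-3 \right)} \right)} = - 118 \cdot 2 \left(-3\right) = \left(-118\right) \left(-6\right) = 708$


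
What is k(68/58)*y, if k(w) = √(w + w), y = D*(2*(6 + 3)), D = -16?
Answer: -576*√493/29 ≈ -441.01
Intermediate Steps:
y = -288 (y = -32*(6 + 3) = -32*9 = -16*18 = -288)
k(w) = √2*√w (k(w) = √(2*w) = √2*√w)
k(68/58)*y = (√2*√(68/58))*(-288) = (√2*√(68*(1/58)))*(-288) = (√2*√(34/29))*(-288) = (√2*(√986/29))*(-288) = (2*√493/29)*(-288) = -576*√493/29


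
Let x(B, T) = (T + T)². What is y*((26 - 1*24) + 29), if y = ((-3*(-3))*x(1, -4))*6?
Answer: 107136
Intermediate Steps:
x(B, T) = 4*T² (x(B, T) = (2*T)² = 4*T²)
y = 3456 (y = ((-3*(-3))*(4*(-4)²))*6 = (9*(4*16))*6 = (9*64)*6 = 576*6 = 3456)
y*((26 - 1*24) + 29) = 3456*((26 - 1*24) + 29) = 3456*((26 - 24) + 29) = 3456*(2 + 29) = 3456*31 = 107136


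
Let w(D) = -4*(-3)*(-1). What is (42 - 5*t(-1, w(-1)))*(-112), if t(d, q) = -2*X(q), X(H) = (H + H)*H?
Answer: -327264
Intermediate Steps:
X(H) = 2*H² (X(H) = (2*H)*H = 2*H²)
w(D) = -12 (w(D) = 12*(-1) = -12)
t(d, q) = -4*q²
(42 - 5*t(-1, w(-1)))*(-112) = (42 - (-20)*(-12)²)*(-112) = (42 - (-20)*144)*(-112) = (42 - 5*(-576))*(-112) = (42 + 2880)*(-112) = 2922*(-112) = -327264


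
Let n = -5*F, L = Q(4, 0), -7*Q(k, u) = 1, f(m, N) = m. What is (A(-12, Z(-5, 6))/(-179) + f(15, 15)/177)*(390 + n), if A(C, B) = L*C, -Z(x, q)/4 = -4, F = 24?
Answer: 1500390/73927 ≈ 20.296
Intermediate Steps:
Q(k, u) = -1/7 (Q(k, u) = -1/7*1 = -1/7)
Z(x, q) = 16 (Z(x, q) = -4*(-4) = 16)
L = -1/7 ≈ -0.14286
n = -120 (n = -5*24 = -120)
A(C, B) = -C/7
(A(-12, Z(-5, 6))/(-179) + f(15, 15)/177)*(390 + n) = (-1/7*(-12)/(-179) + 15/177)*(390 - 120) = ((12/7)*(-1/179) + 15*(1/177))*270 = (-12/1253 + 5/59)*270 = (5557/73927)*270 = 1500390/73927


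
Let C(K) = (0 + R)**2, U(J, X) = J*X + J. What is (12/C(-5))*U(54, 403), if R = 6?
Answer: 7272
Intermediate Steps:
U(J, X) = J + J*X
C(K) = 36 (C(K) = (0 + 6)**2 = 6**2 = 36)
(12/C(-5))*U(54, 403) = (12/36)*(54*(1 + 403)) = (12*(1/36))*(54*404) = (1/3)*21816 = 7272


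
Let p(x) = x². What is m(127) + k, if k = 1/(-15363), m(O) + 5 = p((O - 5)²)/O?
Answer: 3403408728896/1951101 ≈ 1.7444e+6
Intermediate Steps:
m(O) = -5 + (-5 + O)⁴/O (m(O) = -5 + ((O - 5)²)²/O = -5 + ((-5 + O)²)²/O = -5 + (-5 + O)⁴/O)
k = -1/15363 ≈ -6.5091e-5
m(127) + k = (-5 + (-5 + 127)⁴/127) - 1/15363 = (-5 + (1/127)*122⁴) - 1/15363 = (-5 + (1/127)*221533456) - 1/15363 = (-5 + 221533456/127) - 1/15363 = 221532821/127 - 1/15363 = 3403408728896/1951101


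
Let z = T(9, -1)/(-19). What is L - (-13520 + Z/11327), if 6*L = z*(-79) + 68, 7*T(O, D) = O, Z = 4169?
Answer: 122313717943/9038946 ≈ 13532.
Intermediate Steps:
T(O, D) = O/7
z = -9/133 (z = ((⅐)*9)/(-19) = (9/7)*(-1/19) = -9/133 ≈ -0.067669)
L = 9755/798 (L = (-9/133*(-79) + 68)/6 = (711/133 + 68)/6 = (⅙)*(9755/133) = 9755/798 ≈ 12.224)
L - (-13520 + Z/11327) = 9755/798 - (-13520 + 4169/11327) = 9755/798 - 1*(-153136871/11327) = 9755/798 + 153136871/11327 = 122313717943/9038946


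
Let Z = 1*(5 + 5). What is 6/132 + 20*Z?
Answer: 4401/22 ≈ 200.05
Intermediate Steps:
Z = 10 (Z = 1*10 = 10)
6/132 + 20*Z = 6/132 + 20*10 = 6*(1/132) + 200 = 1/22 + 200 = 4401/22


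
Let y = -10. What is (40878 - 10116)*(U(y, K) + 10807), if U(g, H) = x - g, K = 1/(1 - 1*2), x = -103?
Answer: 329584068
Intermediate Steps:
K = -1 (K = 1/(1 - 2) = 1/(-1) = -1)
U(g, H) = -103 - g
(40878 - 10116)*(U(y, K) + 10807) = (40878 - 10116)*((-103 - 1*(-10)) + 10807) = 30762*((-103 + 10) + 10807) = 30762*(-93 + 10807) = 30762*10714 = 329584068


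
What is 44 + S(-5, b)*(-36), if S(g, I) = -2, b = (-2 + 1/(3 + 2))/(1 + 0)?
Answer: 116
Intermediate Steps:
b = -9/5 (b = (-2 + 1/5)/1 = (-2 + 1/5)*1 = -9/5*1 = -9/5 ≈ -1.8000)
44 + S(-5, b)*(-36) = 44 - 2*(-36) = 44 + 72 = 116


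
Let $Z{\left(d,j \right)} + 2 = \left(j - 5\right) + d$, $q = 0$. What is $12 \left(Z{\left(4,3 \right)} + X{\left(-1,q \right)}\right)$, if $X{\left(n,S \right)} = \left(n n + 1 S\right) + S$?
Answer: $12$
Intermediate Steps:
$X{\left(n,S \right)} = n^{2} + 2 S$ ($X{\left(n,S \right)} = \left(n^{2} + S\right) + S = \left(S + n^{2}\right) + S = n^{2} + 2 S$)
$Z{\left(d,j \right)} = -7 + d + j$ ($Z{\left(d,j \right)} = -2 + \left(\left(j - 5\right) + d\right) = -2 + \left(\left(-5 + j\right) + d\right) = -2 + \left(-5 + d + j\right) = -7 + d + j$)
$12 \left(Z{\left(4,3 \right)} + X{\left(-1,q \right)}\right) = 12 \left(\left(-7 + 4 + 3\right) + \left(\left(-1\right)^{2} + 2 \cdot 0\right)\right) = 12 \left(0 + \left(1 + 0\right)\right) = 12 \left(0 + 1\right) = 12 \cdot 1 = 12$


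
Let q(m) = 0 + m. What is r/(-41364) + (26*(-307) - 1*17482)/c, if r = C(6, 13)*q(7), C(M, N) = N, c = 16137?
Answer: -117195707/74165652 ≈ -1.5802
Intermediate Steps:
q(m) = m
r = 91 (r = 13*7 = 91)
r/(-41364) + (26*(-307) - 1*17482)/c = 91/(-41364) + (26*(-307) - 1*17482)/16137 = 91*(-1/41364) + (-7982 - 17482)*(1/16137) = -91/41364 - 25464*1/16137 = -91/41364 - 8488/5379 = -117195707/74165652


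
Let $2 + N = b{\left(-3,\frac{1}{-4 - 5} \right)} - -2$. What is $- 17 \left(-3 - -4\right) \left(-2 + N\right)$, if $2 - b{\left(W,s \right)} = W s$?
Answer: $\frac{17}{3} \approx 5.6667$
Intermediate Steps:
$b{\left(W,s \right)} = 2 - W s$
$N = \frac{5}{3}$ ($N = -2 + \left(\left(2 - - \frac{3}{-4 - 5}\right) - -2\right) = -2 + \left(\left(2 - - \frac{3}{-9}\right) + 2\right) = -2 + \left(\left(2 - \left(-3\right) \left(- \frac{1}{9}\right)\right) + 2\right) = -2 + \left(\left(2 - \frac{1}{3}\right) + 2\right) = -2 + \left(\frac{5}{3} + 2\right) = -2 + \frac{11}{3} = \frac{5}{3} \approx 1.6667$)
$- 17 \left(-3 - -4\right) \left(-2 + N\right) = - 17 \left(-3 - -4\right) \left(-2 + \frac{5}{3}\right) = - 17 \left(-3 + 4\right) \left(- \frac{1}{3}\right) = - 17 \cdot 1 \left(- \frac{1}{3}\right) = \left(-17\right) \left(- \frac{1}{3}\right) = \frac{17}{3}$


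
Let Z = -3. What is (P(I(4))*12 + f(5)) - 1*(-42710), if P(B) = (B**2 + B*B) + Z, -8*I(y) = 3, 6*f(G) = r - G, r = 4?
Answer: 1024253/24 ≈ 42677.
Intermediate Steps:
f(G) = 2/3 - G/6 (f(G) = (4 - G)/6 = 2/3 - G/6)
I(y) = -3/8 (I(y) = -1/8*3 = -3/8)
P(B) = -3 + 2*B**2 (P(B) = (B**2 + B*B) - 3 = (B**2 + B**2) - 3 = 2*B**2 - 3 = -3 + 2*B**2)
(P(I(4))*12 + f(5)) - 1*(-42710) = ((-3 + 2*(-3/8)**2)*12 + (2/3 - 1/6*5)) - 1*(-42710) = ((-3 + 2*(9/64))*12 + (2/3 - 5/6)) + 42710 = ((-3 + 9/32)*12 - 1/6) + 42710 = (-87/32*12 - 1/6) + 42710 = (-261/8 - 1/6) + 42710 = -787/24 + 42710 = 1024253/24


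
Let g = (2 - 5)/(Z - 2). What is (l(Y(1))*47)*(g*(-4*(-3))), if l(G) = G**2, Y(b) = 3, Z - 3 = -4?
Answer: 5076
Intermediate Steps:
Z = -1 (Z = 3 - 4 = -1)
g = 1 (g = (2 - 5)/(-1 - 2) = -3/(-3) = -3*(-1/3) = 1)
(l(Y(1))*47)*(g*(-4*(-3))) = (3**2*47)*(1*(-4*(-3))) = (9*47)*(1*12) = 423*12 = 5076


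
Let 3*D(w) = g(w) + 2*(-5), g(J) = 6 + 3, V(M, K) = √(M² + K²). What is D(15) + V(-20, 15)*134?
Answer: 10049/3 ≈ 3349.7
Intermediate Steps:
V(M, K) = √(K² + M²)
g(J) = 9
D(w) = -⅓ (D(w) = (9 + 2*(-5))/3 = (9 - 10)/3 = (⅓)*(-1) = -⅓)
D(15) + V(-20, 15)*134 = -⅓ + √(15² + (-20)²)*134 = -⅓ + √(225 + 400)*134 = -⅓ + √625*134 = -⅓ + 25*134 = -⅓ + 3350 = 10049/3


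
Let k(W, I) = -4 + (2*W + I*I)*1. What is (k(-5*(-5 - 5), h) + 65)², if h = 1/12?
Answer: 537544225/20736 ≈ 25923.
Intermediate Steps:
h = 1/12 ≈ 0.083333
k(W, I) = -4 + I² + 2*W (k(W, I) = -4 + (2*W + I²)*1 = -4 + (I² + 2*W)*1 = -4 + (I² + 2*W) = -4 + I² + 2*W)
(k(-5*(-5 - 5), h) + 65)² = ((-4 + (1/12)² + 2*(-5*(-5 - 5))) + 65)² = ((-4 + 1/144 + 2*(-5*(-10))) + 65)² = ((-4 + 1/144 + 2*50) + 65)² = ((-4 + 1/144 + 100) + 65)² = (13825/144 + 65)² = (23185/144)² = 537544225/20736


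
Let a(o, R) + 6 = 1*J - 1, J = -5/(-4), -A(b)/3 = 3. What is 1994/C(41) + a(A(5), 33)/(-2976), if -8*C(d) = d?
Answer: -189891665/488064 ≈ -389.07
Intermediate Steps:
A(b) = -9 (A(b) = -3*3 = -9)
J = 5/4 (J = -5*(-¼) = 5/4 ≈ 1.2500)
a(o, R) = -23/4 (a(o, R) = -6 + (1*(5/4) - 1) = -6 + (5/4 - 1) = -6 + ¼ = -23/4)
C(d) = -d/8
1994/C(41) + a(A(5), 33)/(-2976) = 1994/((-⅛*41)) - 23/4/(-2976) = 1994/(-41/8) - 23/4*(-1/2976) = 1994*(-8/41) + 23/11904 = -15952/41 + 23/11904 = -189891665/488064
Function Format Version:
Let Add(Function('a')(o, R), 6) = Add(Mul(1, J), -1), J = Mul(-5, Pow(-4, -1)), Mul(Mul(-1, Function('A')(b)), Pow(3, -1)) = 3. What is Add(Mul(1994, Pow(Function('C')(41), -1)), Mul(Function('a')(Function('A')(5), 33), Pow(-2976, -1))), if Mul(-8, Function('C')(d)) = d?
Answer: Rational(-189891665, 488064) ≈ -389.07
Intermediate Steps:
Function('A')(b) = -9 (Function('A')(b) = Mul(-3, 3) = -9)
J = Rational(5, 4) (J = Mul(-5, Rational(-1, 4)) = Rational(5, 4) ≈ 1.2500)
Function('a')(o, R) = Rational(-23, 4) (Function('a')(o, R) = Add(-6, Add(Mul(1, Rational(5, 4)), -1)) = Add(-6, Add(Rational(5, 4), -1)) = Add(-6, Rational(1, 4)) = Rational(-23, 4))
Function('C')(d) = Mul(Rational(-1, 8), d)
Add(Mul(1994, Pow(Function('C')(41), -1)), Mul(Function('a')(Function('A')(5), 33), Pow(-2976, -1))) = Add(Mul(1994, Pow(Mul(Rational(-1, 8), 41), -1)), Mul(Rational(-23, 4), Pow(-2976, -1))) = Add(Mul(1994, Pow(Rational(-41, 8), -1)), Mul(Rational(-23, 4), Rational(-1, 2976))) = Add(Mul(1994, Rational(-8, 41)), Rational(23, 11904)) = Add(Rational(-15952, 41), Rational(23, 11904)) = Rational(-189891665, 488064)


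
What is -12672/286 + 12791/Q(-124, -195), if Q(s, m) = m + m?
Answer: -30071/390 ≈ -77.105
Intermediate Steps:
Q(s, m) = 2*m
-12672/286 + 12791/Q(-124, -195) = -12672/286 + 12791/((2*(-195))) = -12672*1/286 + 12791/(-390) = -576/13 + 12791*(-1/390) = -576/13 - 12791/390 = -30071/390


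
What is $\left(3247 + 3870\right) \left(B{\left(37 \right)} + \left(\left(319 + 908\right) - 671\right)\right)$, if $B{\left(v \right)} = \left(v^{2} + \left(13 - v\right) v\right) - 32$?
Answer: $7152585$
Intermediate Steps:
$B{\left(v \right)} = -32 + v^{2} + v \left(13 - v\right)$ ($B{\left(v \right)} = \left(v^{2} + v \left(13 - v\right)\right) - 32 = -32 + v^{2} + v \left(13 - v\right)$)
$\left(3247 + 3870\right) \left(B{\left(37 \right)} + \left(\left(319 + 908\right) - 671\right)\right) = \left(3247 + 3870\right) \left(\left(-32 + 13 \cdot 37\right) + \left(\left(319 + 908\right) - 671\right)\right) = 7117 \left(\left(-32 + 481\right) + \left(1227 - 671\right)\right) = 7117 \left(449 + 556\right) = 7117 \cdot 1005 = 7152585$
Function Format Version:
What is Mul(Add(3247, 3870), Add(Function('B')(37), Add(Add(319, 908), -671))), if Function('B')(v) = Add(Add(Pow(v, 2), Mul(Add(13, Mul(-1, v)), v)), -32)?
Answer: 7152585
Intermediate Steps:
Function('B')(v) = Add(-32, Pow(v, 2), Mul(v, Add(13, Mul(-1, v)))) (Function('B')(v) = Add(Add(Pow(v, 2), Mul(v, Add(13, Mul(-1, v)))), -32) = Add(-32, Pow(v, 2), Mul(v, Add(13, Mul(-1, v)))))
Mul(Add(3247, 3870), Add(Function('B')(37), Add(Add(319, 908), -671))) = Mul(Add(3247, 3870), Add(Add(-32, Mul(13, 37)), Add(Add(319, 908), -671))) = Mul(7117, Add(Add(-32, 481), Add(1227, -671))) = Mul(7117, Add(449, 556)) = Mul(7117, 1005) = 7152585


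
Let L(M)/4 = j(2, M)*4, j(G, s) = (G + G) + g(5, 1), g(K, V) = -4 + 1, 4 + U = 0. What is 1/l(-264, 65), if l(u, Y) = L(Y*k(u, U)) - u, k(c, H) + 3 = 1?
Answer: 1/280 ≈ 0.0035714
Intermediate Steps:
U = -4 (U = -4 + 0 = -4)
k(c, H) = -2 (k(c, H) = -3 + 1 = -2)
g(K, V) = -3
j(G, s) = -3 + 2*G (j(G, s) = (G + G) - 3 = 2*G - 3 = -3 + 2*G)
L(M) = 16 (L(M) = 4*((-3 + 2*2)*4) = 4*((-3 + 4)*4) = 4*(1*4) = 4*4 = 16)
l(u, Y) = 16 - u
1/l(-264, 65) = 1/(16 - 1*(-264)) = 1/(16 + 264) = 1/280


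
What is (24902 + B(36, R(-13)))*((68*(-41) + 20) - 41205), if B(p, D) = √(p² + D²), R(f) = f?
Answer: -1095015646 - 43973*√1465 ≈ -1.0967e+9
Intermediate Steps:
B(p, D) = √(D² + p²)
(24902 + B(36, R(-13)))*((68*(-41) + 20) - 41205) = (24902 + √((-13)² + 36²))*((68*(-41) + 20) - 41205) = (24902 + √(169 + 1296))*((-2788 + 20) - 41205) = (24902 + √1465)*(-2768 - 41205) = (24902 + √1465)*(-43973) = -1095015646 - 43973*√1465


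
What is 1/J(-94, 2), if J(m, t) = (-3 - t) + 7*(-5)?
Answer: -1/40 ≈ -0.025000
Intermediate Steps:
J(m, t) = -38 - t (J(m, t) = (-3 - t) - 35 = -38 - t)
1/J(-94, 2) = 1/(-38 - 1*2) = 1/(-38 - 2) = 1/(-40) = -1/40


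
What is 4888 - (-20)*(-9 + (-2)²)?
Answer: 4788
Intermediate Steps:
4888 - (-20)*(-9 + (-2)²) = 4888 - (-20)*(-9 + 4) = 4888 - (-20)*(-5) = 4888 - 1*100 = 4888 - 100 = 4788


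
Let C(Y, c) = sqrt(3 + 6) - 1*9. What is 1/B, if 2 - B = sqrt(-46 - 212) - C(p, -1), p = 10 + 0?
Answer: I/(sqrt(258) - 4*I) ≈ -0.014599 + 0.058622*I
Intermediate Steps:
p = 10
C(Y, c) = -6 (C(Y, c) = sqrt(9) - 9 = 3 - 9 = -6)
B = -4 - I*sqrt(258) (B = 2 - (sqrt(-46 - 212) - 1*(-6)) = 2 - (sqrt(-258) + 6) = 2 - (I*sqrt(258) + 6) = 2 - (6 + I*sqrt(258)) = 2 + (-6 - I*sqrt(258)) = -4 - I*sqrt(258) ≈ -4.0 - 16.062*I)
1/B = 1/(-4 - I*sqrt(258))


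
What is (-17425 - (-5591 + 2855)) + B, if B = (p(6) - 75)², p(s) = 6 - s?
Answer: -9064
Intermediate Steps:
B = 5625 (B = ((6 - 1*6) - 75)² = ((6 - 6) - 75)² = (0 - 75)² = (-75)² = 5625)
(-17425 - (-5591 + 2855)) + B = (-17425 - (-5591 + 2855)) + 5625 = (-17425 - 1*(-2736)) + 5625 = (-17425 + 2736) + 5625 = -14689 + 5625 = -9064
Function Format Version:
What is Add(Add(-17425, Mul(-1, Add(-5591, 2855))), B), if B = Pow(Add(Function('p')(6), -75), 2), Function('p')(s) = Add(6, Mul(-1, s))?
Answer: -9064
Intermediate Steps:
B = 5625 (B = Pow(Add(Add(6, Mul(-1, 6)), -75), 2) = Pow(Add(Add(6, -6), -75), 2) = Pow(Add(0, -75), 2) = Pow(-75, 2) = 5625)
Add(Add(-17425, Mul(-1, Add(-5591, 2855))), B) = Add(Add(-17425, Mul(-1, Add(-5591, 2855))), 5625) = Add(Add(-17425, Mul(-1, -2736)), 5625) = Add(Add(-17425, 2736), 5625) = Add(-14689, 5625) = -9064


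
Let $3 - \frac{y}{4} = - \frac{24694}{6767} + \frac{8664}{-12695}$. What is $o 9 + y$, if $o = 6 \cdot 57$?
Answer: $\frac{266941309322}{85907065} \approx 3107.3$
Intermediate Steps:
$o = 342$
$y = \frac{2519363252}{85907065}$ ($y = 12 - 4 \left(- \frac{24694}{6767} + \frac{8664}{-12695}\right) = 12 - 4 \left(\left(-24694\right) \frac{1}{6767} + 8664 \left(- \frac{1}{12695}\right)\right) = 12 - 4 \left(- \frac{24694}{6767} - \frac{8664}{12695}\right) = 12 - - \frac{1488478472}{85907065} = 12 + \frac{1488478472}{85907065} = \frac{2519363252}{85907065} \approx 29.327$)
$o 9 + y = 342 \cdot 9 + \frac{2519363252}{85907065} = 3078 + \frac{2519363252}{85907065} = \frac{266941309322}{85907065}$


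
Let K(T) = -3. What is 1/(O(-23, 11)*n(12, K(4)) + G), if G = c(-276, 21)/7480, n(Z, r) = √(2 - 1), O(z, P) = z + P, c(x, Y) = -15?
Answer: -1496/17955 ≈ -0.083319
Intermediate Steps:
O(z, P) = P + z
n(Z, r) = 1 (n(Z, r) = √1 = 1)
G = -3/1496 (G = -15/7480 = -15*1/7480 = -3/1496 ≈ -0.0020053)
1/(O(-23, 11)*n(12, K(4)) + G) = 1/((11 - 23)*1 - 3/1496) = 1/(-12*1 - 3/1496) = 1/(-12 - 3/1496) = 1/(-17955/1496) = -1496/17955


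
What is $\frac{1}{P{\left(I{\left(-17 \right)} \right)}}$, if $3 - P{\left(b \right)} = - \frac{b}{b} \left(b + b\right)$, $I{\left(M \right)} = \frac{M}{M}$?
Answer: $\frac{1}{5} \approx 0.2$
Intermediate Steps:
$I{\left(M \right)} = 1$
$P{\left(b \right)} = 3 + 2 b$ ($P{\left(b \right)} = 3 - - \frac{b}{b} \left(b + b\right) = 3 - - 1 \cdot 2 b = 3 - - 2 b = 3 + 2 b$)
$\frac{1}{P{\left(I{\left(-17 \right)} \right)}} = \frac{1}{3 + 2 \cdot 1} = \frac{1}{3 + 2} = \frac{1}{5}$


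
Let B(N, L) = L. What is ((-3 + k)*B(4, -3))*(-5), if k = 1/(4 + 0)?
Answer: -165/4 ≈ -41.250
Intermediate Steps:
k = ¼ (k = 1/4 = ¼ ≈ 0.25000)
((-3 + k)*B(4, -3))*(-5) = ((-3 + ¼)*(-3))*(-5) = -11/4*(-3)*(-5) = (33/4)*(-5) = -165/4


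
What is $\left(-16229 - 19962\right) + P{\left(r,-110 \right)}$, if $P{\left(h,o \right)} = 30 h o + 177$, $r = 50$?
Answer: $-201014$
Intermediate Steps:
$P{\left(h,o \right)} = 177 + 30 h o$ ($P{\left(h,o \right)} = 30 h o + 177 = 177 + 30 h o$)
$\left(-16229 - 19962\right) + P{\left(r,-110 \right)} = \left(-16229 - 19962\right) + \left(177 + 30 \cdot 50 \left(-110\right)\right) = -36191 + \left(177 - 165000\right) = -36191 - 164823 = -201014$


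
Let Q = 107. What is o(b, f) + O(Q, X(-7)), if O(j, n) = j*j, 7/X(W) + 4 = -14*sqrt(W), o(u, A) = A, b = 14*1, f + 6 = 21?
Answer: 11464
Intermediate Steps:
f = 15 (f = -6 + 21 = 15)
b = 14
X(W) = 7/(-4 - 14*sqrt(W))
O(j, n) = j**2
o(b, f) + O(Q, X(-7)) = 15 + 107**2 = 15 + 11449 = 11464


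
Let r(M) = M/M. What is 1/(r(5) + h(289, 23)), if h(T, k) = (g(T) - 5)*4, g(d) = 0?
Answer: -1/19 ≈ -0.052632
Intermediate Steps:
r(M) = 1
h(T, k) = -20 (h(T, k) = (0 - 5)*4 = -5*4 = -20)
1/(r(5) + h(289, 23)) = 1/(1 - 20) = 1/(-19) = -1/19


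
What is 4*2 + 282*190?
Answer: 53588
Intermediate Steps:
4*2 + 282*190 = 8 + 53580 = 53588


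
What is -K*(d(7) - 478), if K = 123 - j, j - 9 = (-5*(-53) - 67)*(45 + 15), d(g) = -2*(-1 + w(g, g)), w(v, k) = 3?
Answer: -5671212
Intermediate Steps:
d(g) = -4 (d(g) = -2*(-1 + 3) = -2*2 = -4)
j = 11889 (j = 9 + (-5*(-53) - 67)*(45 + 15) = 9 + (265 - 67)*60 = 9 + 198*60 = 9 + 11880 = 11889)
K = -11766 (K = 123 - 1*11889 = 123 - 11889 = -11766)
-K*(d(7) - 478) = -(-11766)*(-4 - 478) = -(-11766)*(-482) = -1*5671212 = -5671212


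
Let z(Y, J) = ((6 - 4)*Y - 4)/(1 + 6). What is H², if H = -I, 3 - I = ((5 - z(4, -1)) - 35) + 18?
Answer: 11881/49 ≈ 242.47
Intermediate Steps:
z(Y, J) = -4/7 + 2*Y/7 (z(Y, J) = (2*Y - 4)/7 = (-4 + 2*Y)*(⅐) = -4/7 + 2*Y/7)
I = 109/7 (I = 3 - (((5 - (-4/7 + (2/7)*4)) - 35) + 18) = 3 - (((5 - (-4/7 + 8/7)) - 35) + 18) = 3 - (((5 - 1*4/7) - 35) + 18) = 3 - (((5 - 4/7) - 35) + 18) = 3 - ((31/7 - 35) + 18) = 3 - (-214/7 + 18) = 3 - 1*(-88/7) = 3 + 88/7 = 109/7 ≈ 15.571)
H = -109/7 (H = -1*109/7 = -109/7 ≈ -15.571)
H² = (-109/7)² = 11881/49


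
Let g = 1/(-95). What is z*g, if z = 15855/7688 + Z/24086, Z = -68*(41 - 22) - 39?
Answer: -185825401/8795725480 ≈ -0.021127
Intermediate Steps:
Z = -1331 (Z = -68*19 - 39 = -1292 - 39 = -1331)
z = 185825401/92586584 (z = 15855/7688 - 1331/24086 = 185825401/92586584 ≈ 2.0070)
g = -1/95 ≈ -0.010526
z*g = (185825401/92586584)*(-1/95) = -185825401/8795725480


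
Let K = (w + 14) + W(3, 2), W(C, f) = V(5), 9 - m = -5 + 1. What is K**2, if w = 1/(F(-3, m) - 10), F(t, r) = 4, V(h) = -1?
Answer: 5929/36 ≈ 164.69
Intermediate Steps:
m = 13 (m = 9 - (-5 + 1) = 9 - 1*(-4) = 9 + 4 = 13)
W(C, f) = -1
w = -1/6 (w = 1/(4 - 10) = 1/(-6) = -1/6 ≈ -0.16667)
K = 77/6 (K = (-1/6 + 14) - 1 = 83/6 - 1 = 77/6 ≈ 12.833)
K**2 = (77/6)**2 = 5929/36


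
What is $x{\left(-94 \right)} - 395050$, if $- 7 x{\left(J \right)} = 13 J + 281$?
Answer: $- \frac{2764409}{7} \approx -3.9492 \cdot 10^{5}$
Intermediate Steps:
$x{\left(J \right)} = - \frac{281}{7} - \frac{13 J}{7}$ ($x{\left(J \right)} = - \frac{13 J + 281}{7} = - \frac{281 + 13 J}{7} = - \frac{281}{7} - \frac{13 J}{7}$)
$x{\left(-94 \right)} - 395050 = \left(- \frac{281}{7} - - \frac{1222}{7}\right) - 395050 = \left(- \frac{281}{7} + \frac{1222}{7}\right) - 395050 = \frac{941}{7} - 395050 = - \frac{2764409}{7}$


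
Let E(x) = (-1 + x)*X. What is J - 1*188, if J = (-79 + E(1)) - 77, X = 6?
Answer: -344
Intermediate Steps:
E(x) = -6 + 6*x (E(x) = (-1 + x)*6 = -6 + 6*x)
J = -156 (J = (-79 + (-6 + 6*1)) - 77 = (-79 + (-6 + 6)) - 77 = (-79 + 0) - 77 = -79 - 77 = -156)
J - 1*188 = -156 - 1*188 = -156 - 188 = -344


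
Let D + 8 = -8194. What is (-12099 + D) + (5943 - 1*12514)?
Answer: -26872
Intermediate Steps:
D = -8202 (D = -8 - 8194 = -8202)
(-12099 + D) + (5943 - 1*12514) = (-12099 - 8202) + (5943 - 1*12514) = -20301 + (5943 - 12514) = -20301 - 6571 = -26872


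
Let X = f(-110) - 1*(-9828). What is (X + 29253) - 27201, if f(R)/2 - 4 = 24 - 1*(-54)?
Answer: 12044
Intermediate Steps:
f(R) = 164 (f(R) = 8 + 2*(24 - 1*(-54)) = 8 + 2*(24 + 54) = 8 + 2*78 = 8 + 156 = 164)
X = 9992 (X = 164 - 1*(-9828) = 164 + 9828 = 9992)
(X + 29253) - 27201 = (9992 + 29253) - 27201 = 39245 - 27201 = 12044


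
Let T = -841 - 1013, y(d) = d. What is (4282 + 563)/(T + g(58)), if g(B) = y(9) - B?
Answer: -4845/1903 ≈ -2.5460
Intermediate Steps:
T = -1854
g(B) = 9 - B
(4282 + 563)/(T + g(58)) = (4282 + 563)/(-1854 + (9 - 1*58)) = 4845/(-1854 + (9 - 58)) = 4845/(-1854 - 49) = 4845/(-1903) = 4845*(-1/1903) = -4845/1903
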